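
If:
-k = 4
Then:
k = -4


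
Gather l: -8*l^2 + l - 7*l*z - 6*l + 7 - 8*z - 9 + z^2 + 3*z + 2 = -8*l^2 + l*(-7*z - 5) + z^2 - 5*z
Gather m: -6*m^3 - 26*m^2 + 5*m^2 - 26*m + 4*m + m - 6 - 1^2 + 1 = -6*m^3 - 21*m^2 - 21*m - 6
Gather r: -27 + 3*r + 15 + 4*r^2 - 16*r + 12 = 4*r^2 - 13*r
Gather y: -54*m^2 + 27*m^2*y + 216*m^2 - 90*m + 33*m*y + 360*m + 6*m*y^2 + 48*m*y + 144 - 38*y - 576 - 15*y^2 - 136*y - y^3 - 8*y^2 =162*m^2 + 270*m - y^3 + y^2*(6*m - 23) + y*(27*m^2 + 81*m - 174) - 432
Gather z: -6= -6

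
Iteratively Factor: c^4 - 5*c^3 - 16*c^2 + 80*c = (c - 4)*(c^3 - c^2 - 20*c) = c*(c - 4)*(c^2 - c - 20) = c*(c - 5)*(c - 4)*(c + 4)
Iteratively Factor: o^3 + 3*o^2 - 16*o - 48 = (o - 4)*(o^2 + 7*o + 12) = (o - 4)*(o + 4)*(o + 3)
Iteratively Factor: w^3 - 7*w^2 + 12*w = (w - 4)*(w^2 - 3*w) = (w - 4)*(w - 3)*(w)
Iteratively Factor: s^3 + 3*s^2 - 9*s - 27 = (s + 3)*(s^2 - 9) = (s - 3)*(s + 3)*(s + 3)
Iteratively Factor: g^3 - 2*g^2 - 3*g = (g - 3)*(g^2 + g) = (g - 3)*(g + 1)*(g)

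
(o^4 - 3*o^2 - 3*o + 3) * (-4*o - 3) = -4*o^5 - 3*o^4 + 12*o^3 + 21*o^2 - 3*o - 9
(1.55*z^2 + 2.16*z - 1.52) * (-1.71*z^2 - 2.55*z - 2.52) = -2.6505*z^4 - 7.6461*z^3 - 6.8148*z^2 - 1.5672*z + 3.8304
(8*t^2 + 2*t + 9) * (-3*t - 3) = -24*t^3 - 30*t^2 - 33*t - 27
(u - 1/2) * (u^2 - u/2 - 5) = u^3 - u^2 - 19*u/4 + 5/2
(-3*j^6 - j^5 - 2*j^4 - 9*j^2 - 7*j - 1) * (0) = 0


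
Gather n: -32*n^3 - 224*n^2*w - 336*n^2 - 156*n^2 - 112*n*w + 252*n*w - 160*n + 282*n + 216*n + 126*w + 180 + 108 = -32*n^3 + n^2*(-224*w - 492) + n*(140*w + 338) + 126*w + 288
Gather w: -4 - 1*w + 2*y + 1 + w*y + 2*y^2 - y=w*(y - 1) + 2*y^2 + y - 3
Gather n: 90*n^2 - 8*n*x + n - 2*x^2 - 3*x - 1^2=90*n^2 + n*(1 - 8*x) - 2*x^2 - 3*x - 1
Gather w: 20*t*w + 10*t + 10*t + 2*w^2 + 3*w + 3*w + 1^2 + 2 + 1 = 20*t + 2*w^2 + w*(20*t + 6) + 4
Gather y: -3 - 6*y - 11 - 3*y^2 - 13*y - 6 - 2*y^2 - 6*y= -5*y^2 - 25*y - 20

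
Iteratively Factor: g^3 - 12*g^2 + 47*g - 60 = (g - 4)*(g^2 - 8*g + 15) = (g - 5)*(g - 4)*(g - 3)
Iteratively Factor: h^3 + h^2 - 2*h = (h)*(h^2 + h - 2) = h*(h + 2)*(h - 1)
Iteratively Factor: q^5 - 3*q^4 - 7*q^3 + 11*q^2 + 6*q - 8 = (q - 1)*(q^4 - 2*q^3 - 9*q^2 + 2*q + 8) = (q - 1)^2*(q^3 - q^2 - 10*q - 8) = (q - 1)^2*(q + 2)*(q^2 - 3*q - 4) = (q - 1)^2*(q + 1)*(q + 2)*(q - 4)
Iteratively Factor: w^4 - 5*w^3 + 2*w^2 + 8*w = (w - 4)*(w^3 - w^2 - 2*w) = (w - 4)*(w + 1)*(w^2 - 2*w) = (w - 4)*(w - 2)*(w + 1)*(w)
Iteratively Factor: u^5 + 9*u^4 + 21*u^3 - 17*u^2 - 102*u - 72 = (u + 3)*(u^4 + 6*u^3 + 3*u^2 - 26*u - 24) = (u + 3)*(u + 4)*(u^3 + 2*u^2 - 5*u - 6) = (u + 1)*(u + 3)*(u + 4)*(u^2 + u - 6) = (u + 1)*(u + 3)^2*(u + 4)*(u - 2)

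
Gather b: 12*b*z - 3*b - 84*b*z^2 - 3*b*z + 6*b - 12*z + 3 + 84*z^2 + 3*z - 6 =b*(-84*z^2 + 9*z + 3) + 84*z^2 - 9*z - 3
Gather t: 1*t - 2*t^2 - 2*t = -2*t^2 - t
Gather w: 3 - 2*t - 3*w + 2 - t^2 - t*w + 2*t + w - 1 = -t^2 + w*(-t - 2) + 4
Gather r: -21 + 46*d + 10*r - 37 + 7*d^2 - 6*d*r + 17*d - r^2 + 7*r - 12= 7*d^2 + 63*d - r^2 + r*(17 - 6*d) - 70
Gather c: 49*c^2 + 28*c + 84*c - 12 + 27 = 49*c^2 + 112*c + 15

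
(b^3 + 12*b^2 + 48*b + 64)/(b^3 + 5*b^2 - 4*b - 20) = (b^3 + 12*b^2 + 48*b + 64)/(b^3 + 5*b^2 - 4*b - 20)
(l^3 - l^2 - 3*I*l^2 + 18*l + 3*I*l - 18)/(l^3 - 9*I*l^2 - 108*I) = (l - 1)/(l - 6*I)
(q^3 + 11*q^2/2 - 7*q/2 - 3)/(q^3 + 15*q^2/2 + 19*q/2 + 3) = (q - 1)/(q + 1)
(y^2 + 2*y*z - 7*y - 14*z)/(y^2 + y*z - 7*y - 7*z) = (y + 2*z)/(y + z)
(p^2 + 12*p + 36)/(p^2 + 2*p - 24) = (p + 6)/(p - 4)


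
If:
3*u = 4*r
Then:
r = 3*u/4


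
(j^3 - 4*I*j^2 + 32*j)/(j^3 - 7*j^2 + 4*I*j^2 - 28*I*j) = (j - 8*I)/(j - 7)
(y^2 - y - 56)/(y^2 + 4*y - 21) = (y - 8)/(y - 3)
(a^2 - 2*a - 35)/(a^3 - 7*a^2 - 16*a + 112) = (a + 5)/(a^2 - 16)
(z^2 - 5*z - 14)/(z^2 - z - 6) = (z - 7)/(z - 3)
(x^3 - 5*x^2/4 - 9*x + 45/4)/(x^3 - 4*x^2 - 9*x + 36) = (x - 5/4)/(x - 4)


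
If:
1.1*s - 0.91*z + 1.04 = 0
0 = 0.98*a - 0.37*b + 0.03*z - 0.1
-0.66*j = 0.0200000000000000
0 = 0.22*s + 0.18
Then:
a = 0.377551020408163*b + 0.097331240188383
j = -0.03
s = -0.82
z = 0.15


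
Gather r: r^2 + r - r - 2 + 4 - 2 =r^2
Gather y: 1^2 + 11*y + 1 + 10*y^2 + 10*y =10*y^2 + 21*y + 2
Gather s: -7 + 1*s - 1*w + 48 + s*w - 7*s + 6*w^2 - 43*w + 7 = s*(w - 6) + 6*w^2 - 44*w + 48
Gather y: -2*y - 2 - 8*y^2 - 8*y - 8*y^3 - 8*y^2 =-8*y^3 - 16*y^2 - 10*y - 2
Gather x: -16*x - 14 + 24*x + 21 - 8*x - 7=0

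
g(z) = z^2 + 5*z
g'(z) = 2*z + 5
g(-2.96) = -6.04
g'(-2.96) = -0.92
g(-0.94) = -3.82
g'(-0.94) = 3.12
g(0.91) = 5.38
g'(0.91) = 6.82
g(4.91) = 48.66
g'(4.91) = 14.82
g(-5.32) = 1.70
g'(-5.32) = -5.64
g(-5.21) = 1.09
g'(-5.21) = -5.42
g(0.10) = 0.51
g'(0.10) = 5.20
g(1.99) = 13.91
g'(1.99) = 8.98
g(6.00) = 66.00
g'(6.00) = 17.00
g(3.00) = 24.00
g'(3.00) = 11.00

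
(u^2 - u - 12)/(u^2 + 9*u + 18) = (u - 4)/(u + 6)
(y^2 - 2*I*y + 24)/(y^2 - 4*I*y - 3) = (-y^2 + 2*I*y - 24)/(-y^2 + 4*I*y + 3)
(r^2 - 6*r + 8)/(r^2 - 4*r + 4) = (r - 4)/(r - 2)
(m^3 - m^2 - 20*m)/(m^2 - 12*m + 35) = m*(m + 4)/(m - 7)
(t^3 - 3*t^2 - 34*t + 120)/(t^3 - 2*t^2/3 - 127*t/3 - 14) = 3*(t^2 - 9*t + 20)/(3*t^2 - 20*t - 7)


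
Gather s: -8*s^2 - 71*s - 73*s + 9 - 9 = -8*s^2 - 144*s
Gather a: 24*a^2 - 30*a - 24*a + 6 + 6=24*a^2 - 54*a + 12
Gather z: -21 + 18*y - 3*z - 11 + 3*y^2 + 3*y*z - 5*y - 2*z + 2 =3*y^2 + 13*y + z*(3*y - 5) - 30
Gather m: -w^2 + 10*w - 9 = -w^2 + 10*w - 9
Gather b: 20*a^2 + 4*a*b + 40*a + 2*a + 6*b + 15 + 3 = 20*a^2 + 42*a + b*(4*a + 6) + 18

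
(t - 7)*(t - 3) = t^2 - 10*t + 21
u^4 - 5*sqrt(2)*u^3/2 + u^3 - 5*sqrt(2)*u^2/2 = u^2*(u + 1)*(u - 5*sqrt(2)/2)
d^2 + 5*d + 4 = (d + 1)*(d + 4)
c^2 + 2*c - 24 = (c - 4)*(c + 6)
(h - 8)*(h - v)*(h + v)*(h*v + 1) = h^4*v - 8*h^3*v + h^3 - h^2*v^3 - 8*h^2 + 8*h*v^3 - h*v^2 + 8*v^2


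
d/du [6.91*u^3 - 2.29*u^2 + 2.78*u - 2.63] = 20.73*u^2 - 4.58*u + 2.78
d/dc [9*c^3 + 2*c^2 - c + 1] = 27*c^2 + 4*c - 1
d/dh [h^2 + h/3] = 2*h + 1/3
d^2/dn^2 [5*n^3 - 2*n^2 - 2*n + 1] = 30*n - 4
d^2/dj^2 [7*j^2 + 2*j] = 14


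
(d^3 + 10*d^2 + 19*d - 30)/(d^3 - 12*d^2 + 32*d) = (d^3 + 10*d^2 + 19*d - 30)/(d*(d^2 - 12*d + 32))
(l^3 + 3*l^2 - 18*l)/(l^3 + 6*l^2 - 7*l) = (l^2 + 3*l - 18)/(l^2 + 6*l - 7)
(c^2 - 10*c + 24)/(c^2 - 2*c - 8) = (c - 6)/(c + 2)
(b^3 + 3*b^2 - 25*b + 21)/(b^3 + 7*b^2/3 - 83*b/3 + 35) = 3*(b - 1)/(3*b - 5)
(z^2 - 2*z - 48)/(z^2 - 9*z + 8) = (z + 6)/(z - 1)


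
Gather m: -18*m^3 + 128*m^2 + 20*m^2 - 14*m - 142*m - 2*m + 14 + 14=-18*m^3 + 148*m^2 - 158*m + 28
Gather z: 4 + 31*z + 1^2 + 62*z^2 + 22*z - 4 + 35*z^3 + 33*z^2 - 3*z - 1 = 35*z^3 + 95*z^2 + 50*z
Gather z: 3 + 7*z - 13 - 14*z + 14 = 4 - 7*z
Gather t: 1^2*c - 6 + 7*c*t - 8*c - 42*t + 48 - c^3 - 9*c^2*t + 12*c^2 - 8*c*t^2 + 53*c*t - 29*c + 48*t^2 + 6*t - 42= -c^3 + 12*c^2 - 36*c + t^2*(48 - 8*c) + t*(-9*c^2 + 60*c - 36)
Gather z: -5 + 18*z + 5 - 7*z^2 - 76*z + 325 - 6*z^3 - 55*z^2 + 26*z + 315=-6*z^3 - 62*z^2 - 32*z + 640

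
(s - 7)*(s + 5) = s^2 - 2*s - 35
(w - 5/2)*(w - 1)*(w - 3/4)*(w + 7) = w^4 + 11*w^3/4 - 197*w^2/8 + 34*w - 105/8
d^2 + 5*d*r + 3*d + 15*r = (d + 3)*(d + 5*r)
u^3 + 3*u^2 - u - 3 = (u - 1)*(u + 1)*(u + 3)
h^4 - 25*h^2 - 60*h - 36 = (h - 6)*(h + 1)*(h + 2)*(h + 3)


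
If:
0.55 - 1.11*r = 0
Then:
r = 0.50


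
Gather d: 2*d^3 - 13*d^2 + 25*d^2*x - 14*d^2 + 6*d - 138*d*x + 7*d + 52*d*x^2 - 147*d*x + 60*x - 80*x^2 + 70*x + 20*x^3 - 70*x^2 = 2*d^3 + d^2*(25*x - 27) + d*(52*x^2 - 285*x + 13) + 20*x^3 - 150*x^2 + 130*x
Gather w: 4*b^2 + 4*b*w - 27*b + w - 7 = 4*b^2 - 27*b + w*(4*b + 1) - 7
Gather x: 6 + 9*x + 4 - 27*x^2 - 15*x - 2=-27*x^2 - 6*x + 8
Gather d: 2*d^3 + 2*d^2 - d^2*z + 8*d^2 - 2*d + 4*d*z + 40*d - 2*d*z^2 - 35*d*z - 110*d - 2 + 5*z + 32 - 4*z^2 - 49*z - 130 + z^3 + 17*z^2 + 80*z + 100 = 2*d^3 + d^2*(10 - z) + d*(-2*z^2 - 31*z - 72) + z^3 + 13*z^2 + 36*z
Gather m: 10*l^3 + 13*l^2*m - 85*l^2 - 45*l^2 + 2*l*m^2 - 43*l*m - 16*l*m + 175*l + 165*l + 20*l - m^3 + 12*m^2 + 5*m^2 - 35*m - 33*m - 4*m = 10*l^3 - 130*l^2 + 360*l - m^3 + m^2*(2*l + 17) + m*(13*l^2 - 59*l - 72)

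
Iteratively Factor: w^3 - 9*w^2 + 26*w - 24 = (w - 2)*(w^2 - 7*w + 12) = (w - 3)*(w - 2)*(w - 4)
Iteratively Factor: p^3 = (p)*(p^2) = p^2*(p)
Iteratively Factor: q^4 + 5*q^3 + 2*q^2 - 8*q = (q + 4)*(q^3 + q^2 - 2*q) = (q - 1)*(q + 4)*(q^2 + 2*q) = q*(q - 1)*(q + 4)*(q + 2)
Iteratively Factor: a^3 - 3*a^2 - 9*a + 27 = (a - 3)*(a^2 - 9) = (a - 3)^2*(a + 3)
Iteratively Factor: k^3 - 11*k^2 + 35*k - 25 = (k - 5)*(k^2 - 6*k + 5) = (k - 5)^2*(k - 1)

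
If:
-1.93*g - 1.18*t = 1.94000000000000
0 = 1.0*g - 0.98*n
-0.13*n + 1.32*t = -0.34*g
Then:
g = -1.11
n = -1.13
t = 0.17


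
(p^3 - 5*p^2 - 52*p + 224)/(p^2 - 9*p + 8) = (p^2 + 3*p - 28)/(p - 1)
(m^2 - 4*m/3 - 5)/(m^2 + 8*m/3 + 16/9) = 3*(3*m^2 - 4*m - 15)/(9*m^2 + 24*m + 16)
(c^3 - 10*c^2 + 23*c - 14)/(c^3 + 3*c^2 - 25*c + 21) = (c^2 - 9*c + 14)/(c^2 + 4*c - 21)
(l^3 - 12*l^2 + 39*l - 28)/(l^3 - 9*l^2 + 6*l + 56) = (l - 1)/(l + 2)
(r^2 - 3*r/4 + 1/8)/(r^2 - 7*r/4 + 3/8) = (2*r - 1)/(2*r - 3)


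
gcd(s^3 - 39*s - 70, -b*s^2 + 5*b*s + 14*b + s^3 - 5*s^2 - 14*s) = s^2 - 5*s - 14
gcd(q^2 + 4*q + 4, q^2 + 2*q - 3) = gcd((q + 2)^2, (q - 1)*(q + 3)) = 1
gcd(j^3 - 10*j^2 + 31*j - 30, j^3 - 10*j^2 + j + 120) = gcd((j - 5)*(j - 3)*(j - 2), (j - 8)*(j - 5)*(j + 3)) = j - 5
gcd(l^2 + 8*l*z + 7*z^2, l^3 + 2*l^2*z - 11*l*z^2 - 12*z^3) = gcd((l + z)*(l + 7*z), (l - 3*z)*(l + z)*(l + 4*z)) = l + z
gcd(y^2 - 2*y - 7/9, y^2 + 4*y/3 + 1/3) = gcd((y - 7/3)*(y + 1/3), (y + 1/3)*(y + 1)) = y + 1/3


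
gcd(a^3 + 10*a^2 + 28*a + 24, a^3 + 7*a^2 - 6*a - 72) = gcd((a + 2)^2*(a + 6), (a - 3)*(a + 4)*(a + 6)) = a + 6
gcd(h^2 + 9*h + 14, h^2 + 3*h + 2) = h + 2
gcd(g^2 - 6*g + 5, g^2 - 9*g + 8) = g - 1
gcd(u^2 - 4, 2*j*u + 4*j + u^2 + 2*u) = u + 2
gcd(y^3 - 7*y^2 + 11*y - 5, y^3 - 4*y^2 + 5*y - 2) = y^2 - 2*y + 1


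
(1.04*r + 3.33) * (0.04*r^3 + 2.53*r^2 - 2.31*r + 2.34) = 0.0416*r^4 + 2.7644*r^3 + 6.0225*r^2 - 5.2587*r + 7.7922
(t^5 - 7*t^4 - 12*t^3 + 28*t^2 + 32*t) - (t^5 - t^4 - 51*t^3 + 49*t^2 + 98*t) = -6*t^4 + 39*t^3 - 21*t^2 - 66*t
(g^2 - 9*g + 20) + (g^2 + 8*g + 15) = 2*g^2 - g + 35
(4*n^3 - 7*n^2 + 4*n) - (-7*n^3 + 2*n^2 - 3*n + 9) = 11*n^3 - 9*n^2 + 7*n - 9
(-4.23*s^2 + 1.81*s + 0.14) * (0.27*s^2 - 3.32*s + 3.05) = -1.1421*s^4 + 14.5323*s^3 - 18.8729*s^2 + 5.0557*s + 0.427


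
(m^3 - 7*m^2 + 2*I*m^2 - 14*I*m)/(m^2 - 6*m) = (m^2 + m*(-7 + 2*I) - 14*I)/(m - 6)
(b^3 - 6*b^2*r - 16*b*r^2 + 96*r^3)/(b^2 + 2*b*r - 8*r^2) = (-b^2 + 10*b*r - 24*r^2)/(-b + 2*r)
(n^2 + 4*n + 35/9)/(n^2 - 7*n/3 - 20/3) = (n + 7/3)/(n - 4)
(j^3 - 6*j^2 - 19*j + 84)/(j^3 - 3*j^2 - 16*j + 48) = (j - 7)/(j - 4)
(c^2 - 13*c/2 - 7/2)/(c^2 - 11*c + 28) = (c + 1/2)/(c - 4)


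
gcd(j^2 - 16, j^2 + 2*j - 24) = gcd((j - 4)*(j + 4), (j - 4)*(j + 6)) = j - 4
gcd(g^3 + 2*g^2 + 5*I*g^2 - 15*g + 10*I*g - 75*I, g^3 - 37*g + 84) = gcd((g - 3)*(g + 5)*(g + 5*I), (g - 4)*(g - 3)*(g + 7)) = g - 3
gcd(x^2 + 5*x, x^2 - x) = x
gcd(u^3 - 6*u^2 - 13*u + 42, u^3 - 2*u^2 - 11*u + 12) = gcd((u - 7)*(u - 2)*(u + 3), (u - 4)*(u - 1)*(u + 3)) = u + 3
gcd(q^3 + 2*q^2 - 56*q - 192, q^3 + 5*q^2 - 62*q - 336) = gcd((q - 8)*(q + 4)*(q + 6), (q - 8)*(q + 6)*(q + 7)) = q^2 - 2*q - 48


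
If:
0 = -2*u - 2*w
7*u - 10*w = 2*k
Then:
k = -17*w/2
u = -w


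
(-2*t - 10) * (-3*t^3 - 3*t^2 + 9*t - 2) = 6*t^4 + 36*t^3 + 12*t^2 - 86*t + 20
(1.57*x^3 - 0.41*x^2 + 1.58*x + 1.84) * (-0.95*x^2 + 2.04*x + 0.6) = -1.4915*x^5 + 3.5923*x^4 - 1.3954*x^3 + 1.2292*x^2 + 4.7016*x + 1.104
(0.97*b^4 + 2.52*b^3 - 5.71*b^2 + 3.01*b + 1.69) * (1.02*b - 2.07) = 0.9894*b^5 + 0.5625*b^4 - 11.0406*b^3 + 14.8899*b^2 - 4.5069*b - 3.4983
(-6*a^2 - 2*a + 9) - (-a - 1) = -6*a^2 - a + 10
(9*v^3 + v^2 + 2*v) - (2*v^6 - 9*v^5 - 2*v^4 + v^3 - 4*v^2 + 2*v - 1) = -2*v^6 + 9*v^5 + 2*v^4 + 8*v^3 + 5*v^2 + 1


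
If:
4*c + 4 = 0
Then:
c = -1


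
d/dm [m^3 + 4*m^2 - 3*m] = 3*m^2 + 8*m - 3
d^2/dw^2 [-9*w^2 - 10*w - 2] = -18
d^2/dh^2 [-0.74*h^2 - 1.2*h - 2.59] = -1.48000000000000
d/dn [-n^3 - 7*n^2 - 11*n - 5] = -3*n^2 - 14*n - 11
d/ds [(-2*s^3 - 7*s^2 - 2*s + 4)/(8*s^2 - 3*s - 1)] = (-16*s^4 + 12*s^3 + 43*s^2 - 50*s + 14)/(64*s^4 - 48*s^3 - 7*s^2 + 6*s + 1)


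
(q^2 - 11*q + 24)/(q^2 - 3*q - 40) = (q - 3)/(q + 5)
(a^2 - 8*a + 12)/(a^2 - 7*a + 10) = (a - 6)/(a - 5)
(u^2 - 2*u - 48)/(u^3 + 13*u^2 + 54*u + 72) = (u - 8)/(u^2 + 7*u + 12)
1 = 1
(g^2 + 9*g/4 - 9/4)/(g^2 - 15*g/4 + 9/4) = (g + 3)/(g - 3)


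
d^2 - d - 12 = (d - 4)*(d + 3)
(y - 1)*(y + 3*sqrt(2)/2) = y^2 - y + 3*sqrt(2)*y/2 - 3*sqrt(2)/2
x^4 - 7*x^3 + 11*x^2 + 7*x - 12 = (x - 4)*(x - 3)*(x - 1)*(x + 1)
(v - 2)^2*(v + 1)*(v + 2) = v^4 - v^3 - 6*v^2 + 4*v + 8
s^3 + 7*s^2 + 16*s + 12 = (s + 2)^2*(s + 3)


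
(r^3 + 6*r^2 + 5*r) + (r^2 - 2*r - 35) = r^3 + 7*r^2 + 3*r - 35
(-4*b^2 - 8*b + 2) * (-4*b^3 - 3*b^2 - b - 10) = 16*b^5 + 44*b^4 + 20*b^3 + 42*b^2 + 78*b - 20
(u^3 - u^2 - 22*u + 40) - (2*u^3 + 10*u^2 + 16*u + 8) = -u^3 - 11*u^2 - 38*u + 32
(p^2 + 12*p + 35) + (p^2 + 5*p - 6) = 2*p^2 + 17*p + 29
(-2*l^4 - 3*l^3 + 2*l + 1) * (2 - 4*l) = 8*l^5 + 8*l^4 - 6*l^3 - 8*l^2 + 2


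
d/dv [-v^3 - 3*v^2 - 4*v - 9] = -3*v^2 - 6*v - 4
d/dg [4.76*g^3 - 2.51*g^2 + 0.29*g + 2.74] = 14.28*g^2 - 5.02*g + 0.29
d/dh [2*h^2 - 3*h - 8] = 4*h - 3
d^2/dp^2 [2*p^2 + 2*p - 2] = 4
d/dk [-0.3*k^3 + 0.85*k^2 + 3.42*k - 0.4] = -0.9*k^2 + 1.7*k + 3.42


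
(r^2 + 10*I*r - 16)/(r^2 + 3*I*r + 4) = (r^2 + 10*I*r - 16)/(r^2 + 3*I*r + 4)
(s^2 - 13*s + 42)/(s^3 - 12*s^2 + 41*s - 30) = (s - 7)/(s^2 - 6*s + 5)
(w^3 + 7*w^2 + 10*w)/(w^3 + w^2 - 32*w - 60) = w/(w - 6)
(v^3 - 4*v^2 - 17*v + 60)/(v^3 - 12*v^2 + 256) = (v^2 - 8*v + 15)/(v^2 - 16*v + 64)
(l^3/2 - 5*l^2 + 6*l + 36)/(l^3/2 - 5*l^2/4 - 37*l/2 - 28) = 2*(l^2 - 12*l + 36)/(2*l^2 - 9*l - 56)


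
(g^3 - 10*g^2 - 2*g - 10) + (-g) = g^3 - 10*g^2 - 3*g - 10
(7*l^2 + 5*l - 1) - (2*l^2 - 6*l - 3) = 5*l^2 + 11*l + 2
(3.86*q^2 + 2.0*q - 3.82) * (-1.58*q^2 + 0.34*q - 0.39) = -6.0988*q^4 - 1.8476*q^3 + 5.2102*q^2 - 2.0788*q + 1.4898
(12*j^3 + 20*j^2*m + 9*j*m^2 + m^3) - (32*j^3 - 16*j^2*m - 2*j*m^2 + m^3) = -20*j^3 + 36*j^2*m + 11*j*m^2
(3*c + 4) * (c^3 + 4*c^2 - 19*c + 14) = 3*c^4 + 16*c^3 - 41*c^2 - 34*c + 56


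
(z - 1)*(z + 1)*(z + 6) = z^3 + 6*z^2 - z - 6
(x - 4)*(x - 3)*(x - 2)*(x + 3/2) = x^4 - 15*x^3/2 + 25*x^2/2 + 15*x - 36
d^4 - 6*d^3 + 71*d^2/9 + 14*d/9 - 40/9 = (d - 4)*(d - 5/3)*(d - 1)*(d + 2/3)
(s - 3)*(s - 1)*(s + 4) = s^3 - 13*s + 12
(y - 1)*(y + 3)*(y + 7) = y^3 + 9*y^2 + 11*y - 21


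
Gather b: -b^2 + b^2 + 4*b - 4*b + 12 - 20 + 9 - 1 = 0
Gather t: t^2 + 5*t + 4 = t^2 + 5*t + 4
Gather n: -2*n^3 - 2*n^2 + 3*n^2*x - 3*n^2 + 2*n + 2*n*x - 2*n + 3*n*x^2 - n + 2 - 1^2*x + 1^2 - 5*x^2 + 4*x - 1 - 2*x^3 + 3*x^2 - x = -2*n^3 + n^2*(3*x - 5) + n*(3*x^2 + 2*x - 1) - 2*x^3 - 2*x^2 + 2*x + 2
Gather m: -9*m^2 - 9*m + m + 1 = -9*m^2 - 8*m + 1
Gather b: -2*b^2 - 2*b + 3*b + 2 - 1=-2*b^2 + b + 1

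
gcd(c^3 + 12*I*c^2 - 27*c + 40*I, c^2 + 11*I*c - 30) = c + 5*I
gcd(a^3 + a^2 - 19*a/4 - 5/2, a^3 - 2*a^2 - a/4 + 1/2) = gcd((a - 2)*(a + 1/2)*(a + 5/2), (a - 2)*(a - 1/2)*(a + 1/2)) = a^2 - 3*a/2 - 1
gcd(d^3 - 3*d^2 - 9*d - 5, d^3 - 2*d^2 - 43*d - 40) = d + 1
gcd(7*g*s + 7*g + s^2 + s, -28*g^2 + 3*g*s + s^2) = 7*g + s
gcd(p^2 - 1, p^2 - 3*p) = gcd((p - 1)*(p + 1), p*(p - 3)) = 1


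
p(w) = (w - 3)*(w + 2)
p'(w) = 2*w - 1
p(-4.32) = 16.98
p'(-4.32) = -9.64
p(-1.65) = -1.63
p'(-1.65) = -4.30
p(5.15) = 15.37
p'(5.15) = 9.30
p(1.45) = -5.35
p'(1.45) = 1.90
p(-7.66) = 60.34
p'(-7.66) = -16.32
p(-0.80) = -4.56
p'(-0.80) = -2.60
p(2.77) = -1.10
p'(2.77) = 4.54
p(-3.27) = 7.96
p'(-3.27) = -7.54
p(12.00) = 126.00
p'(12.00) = 23.00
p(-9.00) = 84.00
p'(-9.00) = -19.00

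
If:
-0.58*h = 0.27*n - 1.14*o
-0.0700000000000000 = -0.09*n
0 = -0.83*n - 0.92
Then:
No Solution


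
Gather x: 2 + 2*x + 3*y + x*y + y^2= x*(y + 2) + y^2 + 3*y + 2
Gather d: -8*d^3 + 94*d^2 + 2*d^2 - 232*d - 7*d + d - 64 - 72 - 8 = -8*d^3 + 96*d^2 - 238*d - 144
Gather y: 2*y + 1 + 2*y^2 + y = 2*y^2 + 3*y + 1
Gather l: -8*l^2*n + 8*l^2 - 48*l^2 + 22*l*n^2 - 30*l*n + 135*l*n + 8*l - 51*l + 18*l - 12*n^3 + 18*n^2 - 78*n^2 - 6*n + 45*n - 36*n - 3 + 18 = l^2*(-8*n - 40) + l*(22*n^2 + 105*n - 25) - 12*n^3 - 60*n^2 + 3*n + 15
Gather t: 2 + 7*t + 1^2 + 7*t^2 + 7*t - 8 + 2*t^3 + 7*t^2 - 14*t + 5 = 2*t^3 + 14*t^2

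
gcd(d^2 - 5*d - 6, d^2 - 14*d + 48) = d - 6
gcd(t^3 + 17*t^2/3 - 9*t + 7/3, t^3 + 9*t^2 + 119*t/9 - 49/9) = t^2 + 20*t/3 - 7/3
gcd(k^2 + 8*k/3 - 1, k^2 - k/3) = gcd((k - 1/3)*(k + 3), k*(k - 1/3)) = k - 1/3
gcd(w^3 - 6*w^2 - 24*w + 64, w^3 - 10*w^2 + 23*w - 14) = w - 2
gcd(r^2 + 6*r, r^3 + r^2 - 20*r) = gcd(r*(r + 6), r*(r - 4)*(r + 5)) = r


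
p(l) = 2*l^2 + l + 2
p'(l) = 4*l + 1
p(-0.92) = 2.77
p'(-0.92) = -2.68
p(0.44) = 2.83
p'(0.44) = 2.76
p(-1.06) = 3.19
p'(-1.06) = -3.24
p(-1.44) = 4.71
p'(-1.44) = -4.76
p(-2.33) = 10.53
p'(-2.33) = -8.32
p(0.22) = 2.32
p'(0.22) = 1.88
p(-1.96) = 7.72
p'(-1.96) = -6.84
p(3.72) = 33.40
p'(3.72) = 15.88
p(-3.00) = 17.00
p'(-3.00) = -11.00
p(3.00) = 23.00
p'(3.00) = 13.00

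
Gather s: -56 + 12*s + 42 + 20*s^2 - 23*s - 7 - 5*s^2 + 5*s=15*s^2 - 6*s - 21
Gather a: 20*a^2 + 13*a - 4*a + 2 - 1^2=20*a^2 + 9*a + 1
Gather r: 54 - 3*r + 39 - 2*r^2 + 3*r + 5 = 98 - 2*r^2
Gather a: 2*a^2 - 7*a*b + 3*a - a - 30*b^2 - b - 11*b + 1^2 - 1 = 2*a^2 + a*(2 - 7*b) - 30*b^2 - 12*b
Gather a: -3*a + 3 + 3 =6 - 3*a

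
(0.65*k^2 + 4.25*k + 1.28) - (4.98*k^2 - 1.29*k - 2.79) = -4.33*k^2 + 5.54*k + 4.07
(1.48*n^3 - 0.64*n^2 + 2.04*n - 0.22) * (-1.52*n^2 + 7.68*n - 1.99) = -2.2496*n^5 + 12.3392*n^4 - 10.9612*n^3 + 17.2752*n^2 - 5.7492*n + 0.4378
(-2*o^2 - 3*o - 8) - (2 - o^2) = -o^2 - 3*o - 10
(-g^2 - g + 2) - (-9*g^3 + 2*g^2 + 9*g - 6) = 9*g^3 - 3*g^2 - 10*g + 8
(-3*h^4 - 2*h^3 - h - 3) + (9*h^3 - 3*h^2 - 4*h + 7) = -3*h^4 + 7*h^3 - 3*h^2 - 5*h + 4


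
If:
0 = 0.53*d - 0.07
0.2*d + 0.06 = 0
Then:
No Solution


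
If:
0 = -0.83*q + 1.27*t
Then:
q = 1.53012048192771*t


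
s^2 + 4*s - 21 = (s - 3)*(s + 7)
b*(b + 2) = b^2 + 2*b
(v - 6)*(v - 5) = v^2 - 11*v + 30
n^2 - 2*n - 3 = (n - 3)*(n + 1)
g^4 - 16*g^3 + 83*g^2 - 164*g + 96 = (g - 8)*(g - 4)*(g - 3)*(g - 1)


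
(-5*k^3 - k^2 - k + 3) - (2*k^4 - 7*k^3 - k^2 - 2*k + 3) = -2*k^4 + 2*k^3 + k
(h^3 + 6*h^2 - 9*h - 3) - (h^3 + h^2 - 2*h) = 5*h^2 - 7*h - 3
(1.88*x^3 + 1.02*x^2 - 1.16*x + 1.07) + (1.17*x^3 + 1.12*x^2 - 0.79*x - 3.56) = 3.05*x^3 + 2.14*x^2 - 1.95*x - 2.49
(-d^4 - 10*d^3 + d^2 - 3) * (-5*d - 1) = 5*d^5 + 51*d^4 + 5*d^3 - d^2 + 15*d + 3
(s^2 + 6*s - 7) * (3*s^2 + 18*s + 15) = 3*s^4 + 36*s^3 + 102*s^2 - 36*s - 105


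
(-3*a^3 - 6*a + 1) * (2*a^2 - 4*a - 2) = -6*a^5 + 12*a^4 - 6*a^3 + 26*a^2 + 8*a - 2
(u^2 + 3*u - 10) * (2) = 2*u^2 + 6*u - 20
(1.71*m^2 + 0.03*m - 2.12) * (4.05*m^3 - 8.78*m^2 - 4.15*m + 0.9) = 6.9255*m^5 - 14.8923*m^4 - 15.9459*m^3 + 20.0281*m^2 + 8.825*m - 1.908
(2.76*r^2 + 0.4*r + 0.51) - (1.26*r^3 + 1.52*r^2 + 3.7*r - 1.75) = -1.26*r^3 + 1.24*r^2 - 3.3*r + 2.26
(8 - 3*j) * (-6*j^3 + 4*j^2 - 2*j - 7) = 18*j^4 - 60*j^3 + 38*j^2 + 5*j - 56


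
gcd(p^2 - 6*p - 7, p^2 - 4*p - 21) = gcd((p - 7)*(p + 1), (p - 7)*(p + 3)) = p - 7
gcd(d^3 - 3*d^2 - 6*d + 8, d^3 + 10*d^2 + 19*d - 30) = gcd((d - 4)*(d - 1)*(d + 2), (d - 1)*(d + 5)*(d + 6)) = d - 1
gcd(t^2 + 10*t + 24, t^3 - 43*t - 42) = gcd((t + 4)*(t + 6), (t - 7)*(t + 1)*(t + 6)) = t + 6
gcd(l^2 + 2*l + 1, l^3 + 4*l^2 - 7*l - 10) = l + 1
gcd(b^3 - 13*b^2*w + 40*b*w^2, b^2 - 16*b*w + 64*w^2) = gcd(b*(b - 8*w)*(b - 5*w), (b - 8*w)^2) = -b + 8*w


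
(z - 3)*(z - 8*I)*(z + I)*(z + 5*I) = z^4 - 3*z^3 - 2*I*z^3 + 43*z^2 + 6*I*z^2 - 129*z + 40*I*z - 120*I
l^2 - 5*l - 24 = (l - 8)*(l + 3)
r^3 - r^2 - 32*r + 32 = (r - 1)*(r - 4*sqrt(2))*(r + 4*sqrt(2))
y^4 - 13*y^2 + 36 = (y - 3)*(y - 2)*(y + 2)*(y + 3)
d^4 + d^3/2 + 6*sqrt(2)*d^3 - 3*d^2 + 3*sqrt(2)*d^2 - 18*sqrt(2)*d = d*(d - 3/2)*(d + 2)*(d + 6*sqrt(2))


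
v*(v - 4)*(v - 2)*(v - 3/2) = v^4 - 15*v^3/2 + 17*v^2 - 12*v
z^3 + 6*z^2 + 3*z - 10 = (z - 1)*(z + 2)*(z + 5)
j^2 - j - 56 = (j - 8)*(j + 7)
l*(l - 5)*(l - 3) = l^3 - 8*l^2 + 15*l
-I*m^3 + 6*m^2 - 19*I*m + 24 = (m - 3*I)*(m + 8*I)*(-I*m + 1)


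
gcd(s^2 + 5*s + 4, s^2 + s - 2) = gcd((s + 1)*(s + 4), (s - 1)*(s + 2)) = 1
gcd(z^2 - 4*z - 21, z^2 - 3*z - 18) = z + 3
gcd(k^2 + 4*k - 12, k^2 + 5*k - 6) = k + 6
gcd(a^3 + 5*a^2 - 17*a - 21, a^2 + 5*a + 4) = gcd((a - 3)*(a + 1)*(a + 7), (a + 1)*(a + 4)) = a + 1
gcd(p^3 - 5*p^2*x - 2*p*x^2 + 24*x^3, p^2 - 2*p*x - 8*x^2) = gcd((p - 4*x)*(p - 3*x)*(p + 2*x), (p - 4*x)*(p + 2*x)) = -p^2 + 2*p*x + 8*x^2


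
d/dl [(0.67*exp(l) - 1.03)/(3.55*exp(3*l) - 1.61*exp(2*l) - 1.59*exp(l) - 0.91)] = (-4.757*exp(3*l) + 12.0482*exp(2*l) - 3.3166*exp(l) - 2.2474)*exp(l)/(12.6025*exp(6*l) - 11.431*exp(5*l) - 8.6969*exp(4*l) - 1.3412*exp(3*l) + 5.4583*exp(2*l) + 2.8938*exp(l) + 0.8281)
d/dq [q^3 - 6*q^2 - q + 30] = 3*q^2 - 12*q - 1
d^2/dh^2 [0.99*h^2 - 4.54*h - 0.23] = 1.98000000000000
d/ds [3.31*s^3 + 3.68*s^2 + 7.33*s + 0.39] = 9.93*s^2 + 7.36*s + 7.33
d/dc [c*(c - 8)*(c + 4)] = 3*c^2 - 8*c - 32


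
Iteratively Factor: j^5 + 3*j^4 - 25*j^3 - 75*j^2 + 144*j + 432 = (j + 4)*(j^4 - j^3 - 21*j^2 + 9*j + 108) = (j - 3)*(j + 4)*(j^3 + 2*j^2 - 15*j - 36) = (j - 3)*(j + 3)*(j + 4)*(j^2 - j - 12) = (j - 3)*(j + 3)^2*(j + 4)*(j - 4)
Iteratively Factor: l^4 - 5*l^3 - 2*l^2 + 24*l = (l - 3)*(l^3 - 2*l^2 - 8*l) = (l - 4)*(l - 3)*(l^2 + 2*l) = (l - 4)*(l - 3)*(l + 2)*(l)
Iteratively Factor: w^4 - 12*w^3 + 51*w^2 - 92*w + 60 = (w - 3)*(w^3 - 9*w^2 + 24*w - 20) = (w - 3)*(w - 2)*(w^2 - 7*w + 10) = (w - 3)*(w - 2)^2*(w - 5)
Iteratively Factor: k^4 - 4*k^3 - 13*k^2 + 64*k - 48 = (k - 3)*(k^3 - k^2 - 16*k + 16) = (k - 4)*(k - 3)*(k^2 + 3*k - 4) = (k - 4)*(k - 3)*(k + 4)*(k - 1)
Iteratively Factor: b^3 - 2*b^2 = (b)*(b^2 - 2*b) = b^2*(b - 2)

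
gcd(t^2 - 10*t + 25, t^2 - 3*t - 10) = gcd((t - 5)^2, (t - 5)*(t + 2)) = t - 5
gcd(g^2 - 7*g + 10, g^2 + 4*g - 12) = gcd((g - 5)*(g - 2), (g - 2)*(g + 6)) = g - 2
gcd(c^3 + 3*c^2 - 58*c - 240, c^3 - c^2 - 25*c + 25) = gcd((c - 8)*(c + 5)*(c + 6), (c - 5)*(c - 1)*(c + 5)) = c + 5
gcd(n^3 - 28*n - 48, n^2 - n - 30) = n - 6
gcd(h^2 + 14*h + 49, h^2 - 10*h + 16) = 1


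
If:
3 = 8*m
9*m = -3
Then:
No Solution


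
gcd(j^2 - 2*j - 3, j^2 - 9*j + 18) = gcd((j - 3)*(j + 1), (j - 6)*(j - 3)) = j - 3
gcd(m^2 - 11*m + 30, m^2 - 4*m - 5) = m - 5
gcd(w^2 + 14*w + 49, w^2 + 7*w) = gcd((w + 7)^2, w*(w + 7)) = w + 7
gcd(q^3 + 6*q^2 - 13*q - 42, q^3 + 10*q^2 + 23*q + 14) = q^2 + 9*q + 14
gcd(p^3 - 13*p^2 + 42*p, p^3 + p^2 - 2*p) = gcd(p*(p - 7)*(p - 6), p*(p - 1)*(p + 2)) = p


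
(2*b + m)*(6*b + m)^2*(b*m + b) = 72*b^4*m + 72*b^4 + 60*b^3*m^2 + 60*b^3*m + 14*b^2*m^3 + 14*b^2*m^2 + b*m^4 + b*m^3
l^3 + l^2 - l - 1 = (l - 1)*(l + 1)^2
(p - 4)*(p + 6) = p^2 + 2*p - 24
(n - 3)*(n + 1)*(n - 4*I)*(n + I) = n^4 - 2*n^3 - 3*I*n^3 + n^2 + 6*I*n^2 - 8*n + 9*I*n - 12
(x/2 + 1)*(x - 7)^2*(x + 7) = x^4/2 - 5*x^3/2 - 63*x^2/2 + 245*x/2 + 343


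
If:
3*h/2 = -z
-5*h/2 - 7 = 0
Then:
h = -14/5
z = 21/5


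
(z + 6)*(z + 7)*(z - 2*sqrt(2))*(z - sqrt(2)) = z^4 - 3*sqrt(2)*z^3 + 13*z^3 - 39*sqrt(2)*z^2 + 46*z^2 - 126*sqrt(2)*z + 52*z + 168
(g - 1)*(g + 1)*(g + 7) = g^3 + 7*g^2 - g - 7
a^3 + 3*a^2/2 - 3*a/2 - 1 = (a - 1)*(a + 1/2)*(a + 2)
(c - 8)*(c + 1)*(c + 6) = c^3 - c^2 - 50*c - 48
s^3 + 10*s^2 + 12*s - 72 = (s - 2)*(s + 6)^2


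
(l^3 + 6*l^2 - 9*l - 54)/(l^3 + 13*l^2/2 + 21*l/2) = 2*(l^2 + 3*l - 18)/(l*(2*l + 7))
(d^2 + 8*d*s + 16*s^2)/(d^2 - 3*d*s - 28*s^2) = (-d - 4*s)/(-d + 7*s)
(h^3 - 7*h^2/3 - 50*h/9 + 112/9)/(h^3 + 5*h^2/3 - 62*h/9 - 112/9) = (h - 2)/(h + 2)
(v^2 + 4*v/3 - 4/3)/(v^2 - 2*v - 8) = (v - 2/3)/(v - 4)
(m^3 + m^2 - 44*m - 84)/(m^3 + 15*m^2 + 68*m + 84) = (m - 7)/(m + 7)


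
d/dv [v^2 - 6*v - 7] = 2*v - 6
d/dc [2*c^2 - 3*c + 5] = 4*c - 3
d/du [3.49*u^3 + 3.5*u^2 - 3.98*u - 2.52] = 10.47*u^2 + 7.0*u - 3.98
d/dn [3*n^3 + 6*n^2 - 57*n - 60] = 9*n^2 + 12*n - 57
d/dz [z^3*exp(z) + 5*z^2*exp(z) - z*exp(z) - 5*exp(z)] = (z^3 + 8*z^2 + 9*z - 6)*exp(z)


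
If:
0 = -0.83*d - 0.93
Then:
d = -1.12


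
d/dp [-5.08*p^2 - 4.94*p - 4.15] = -10.16*p - 4.94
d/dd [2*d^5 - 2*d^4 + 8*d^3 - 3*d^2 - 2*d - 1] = 10*d^4 - 8*d^3 + 24*d^2 - 6*d - 2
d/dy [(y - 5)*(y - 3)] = 2*y - 8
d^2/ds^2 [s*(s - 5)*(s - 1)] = 6*s - 12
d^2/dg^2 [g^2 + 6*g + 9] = 2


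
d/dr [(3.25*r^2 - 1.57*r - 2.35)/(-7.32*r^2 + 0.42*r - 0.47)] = (-10.1274*r^2 - 37.459*r + 1.7249)/(53.5824*r^4 - 6.1488*r^3 + 7.0572*r^2 - 0.3948*r + 0.2209)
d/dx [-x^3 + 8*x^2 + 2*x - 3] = -3*x^2 + 16*x + 2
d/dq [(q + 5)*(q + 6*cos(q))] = q - (q + 5)*(6*sin(q) - 1) + 6*cos(q)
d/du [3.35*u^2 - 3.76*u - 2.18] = 6.7*u - 3.76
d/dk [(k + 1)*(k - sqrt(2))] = 2*k - sqrt(2) + 1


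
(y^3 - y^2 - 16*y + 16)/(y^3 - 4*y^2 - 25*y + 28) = (y - 4)/(y - 7)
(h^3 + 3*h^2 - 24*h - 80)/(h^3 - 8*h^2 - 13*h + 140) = (h + 4)/(h - 7)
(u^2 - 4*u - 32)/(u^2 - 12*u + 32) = (u + 4)/(u - 4)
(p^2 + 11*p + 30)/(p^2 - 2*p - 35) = (p + 6)/(p - 7)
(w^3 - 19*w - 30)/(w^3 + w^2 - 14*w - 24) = (w - 5)/(w - 4)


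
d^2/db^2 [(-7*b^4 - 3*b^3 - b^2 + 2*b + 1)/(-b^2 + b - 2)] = 2*(7*b^6 - 21*b^5 + 63*b^4 - 116*b^3 + 141*b^2 + 51*b + 1)/(b^6 - 3*b^5 + 9*b^4 - 13*b^3 + 18*b^2 - 12*b + 8)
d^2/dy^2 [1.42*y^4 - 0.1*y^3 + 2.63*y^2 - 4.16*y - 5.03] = 17.04*y^2 - 0.6*y + 5.26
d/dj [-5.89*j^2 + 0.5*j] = 0.5 - 11.78*j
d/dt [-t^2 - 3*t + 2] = -2*t - 3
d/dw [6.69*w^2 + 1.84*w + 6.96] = 13.38*w + 1.84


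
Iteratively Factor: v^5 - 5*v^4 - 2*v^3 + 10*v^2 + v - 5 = (v - 1)*(v^4 - 4*v^3 - 6*v^2 + 4*v + 5) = (v - 1)*(v + 1)*(v^3 - 5*v^2 - v + 5) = (v - 1)*(v + 1)^2*(v^2 - 6*v + 5) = (v - 5)*(v - 1)*(v + 1)^2*(v - 1)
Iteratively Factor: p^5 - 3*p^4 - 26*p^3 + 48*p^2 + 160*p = (p - 5)*(p^4 + 2*p^3 - 16*p^2 - 32*p) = (p - 5)*(p + 4)*(p^3 - 2*p^2 - 8*p) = (p - 5)*(p - 4)*(p + 4)*(p^2 + 2*p) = p*(p - 5)*(p - 4)*(p + 4)*(p + 2)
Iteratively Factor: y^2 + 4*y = (y + 4)*(y)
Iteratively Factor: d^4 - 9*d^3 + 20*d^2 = (d)*(d^3 - 9*d^2 + 20*d) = d^2*(d^2 - 9*d + 20) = d^2*(d - 5)*(d - 4)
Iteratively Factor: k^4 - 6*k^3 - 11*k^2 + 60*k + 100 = (k + 2)*(k^3 - 8*k^2 + 5*k + 50) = (k + 2)^2*(k^2 - 10*k + 25) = (k - 5)*(k + 2)^2*(k - 5)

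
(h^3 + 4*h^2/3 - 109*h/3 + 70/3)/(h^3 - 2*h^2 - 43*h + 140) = (h - 2/3)/(h - 4)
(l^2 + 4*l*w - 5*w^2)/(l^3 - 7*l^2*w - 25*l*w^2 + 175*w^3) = (l - w)/(l^2 - 12*l*w + 35*w^2)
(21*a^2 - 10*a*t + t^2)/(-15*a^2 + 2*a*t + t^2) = (-7*a + t)/(5*a + t)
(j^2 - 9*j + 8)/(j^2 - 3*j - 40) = (j - 1)/(j + 5)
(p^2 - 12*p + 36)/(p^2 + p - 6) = (p^2 - 12*p + 36)/(p^2 + p - 6)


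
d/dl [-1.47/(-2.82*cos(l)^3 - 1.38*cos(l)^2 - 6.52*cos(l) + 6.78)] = (12.4362*cos(l)^2 + 4.0572*cos(l) + 9.5844)*sin(l)/(2.82*cos(l)^3 + 1.38*cos(l)^2 + 6.52*cos(l) - 6.78)^2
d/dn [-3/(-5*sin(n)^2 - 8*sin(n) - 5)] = -6*(5*sin(n) + 4)*cos(n)/(5*sin(n)^2 + 8*sin(n) + 5)^2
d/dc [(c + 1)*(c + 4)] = 2*c + 5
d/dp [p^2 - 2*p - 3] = 2*p - 2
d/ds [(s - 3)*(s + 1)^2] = (s + 1)*(3*s - 5)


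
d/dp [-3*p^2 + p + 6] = 1 - 6*p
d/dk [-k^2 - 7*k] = -2*k - 7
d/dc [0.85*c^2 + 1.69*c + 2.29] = 1.7*c + 1.69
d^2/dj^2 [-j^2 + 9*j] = -2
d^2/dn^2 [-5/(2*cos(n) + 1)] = 10*(-cos(n) + cos(2*n) - 3)/(2*cos(n) + 1)^3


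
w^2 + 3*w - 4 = (w - 1)*(w + 4)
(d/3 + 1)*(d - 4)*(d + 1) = d^3/3 - 13*d/3 - 4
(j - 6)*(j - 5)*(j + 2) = j^3 - 9*j^2 + 8*j + 60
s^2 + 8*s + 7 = (s + 1)*(s + 7)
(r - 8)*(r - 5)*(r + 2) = r^3 - 11*r^2 + 14*r + 80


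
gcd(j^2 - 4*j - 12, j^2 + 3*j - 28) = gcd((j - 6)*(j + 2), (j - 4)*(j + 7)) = 1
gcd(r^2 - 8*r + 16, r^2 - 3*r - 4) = r - 4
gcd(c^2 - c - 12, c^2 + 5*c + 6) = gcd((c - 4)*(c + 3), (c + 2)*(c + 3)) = c + 3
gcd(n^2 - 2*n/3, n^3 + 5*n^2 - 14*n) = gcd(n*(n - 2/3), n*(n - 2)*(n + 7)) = n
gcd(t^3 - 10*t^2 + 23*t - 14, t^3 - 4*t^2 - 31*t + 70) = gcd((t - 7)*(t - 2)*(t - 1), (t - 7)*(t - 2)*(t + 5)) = t^2 - 9*t + 14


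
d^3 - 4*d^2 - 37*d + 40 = (d - 8)*(d - 1)*(d + 5)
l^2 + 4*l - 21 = (l - 3)*(l + 7)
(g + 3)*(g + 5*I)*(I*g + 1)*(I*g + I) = -g^4 - 4*g^3 - 4*I*g^3 - 8*g^2 - 16*I*g^2 - 20*g - 12*I*g - 15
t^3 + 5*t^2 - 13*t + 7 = (t - 1)^2*(t + 7)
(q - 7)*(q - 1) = q^2 - 8*q + 7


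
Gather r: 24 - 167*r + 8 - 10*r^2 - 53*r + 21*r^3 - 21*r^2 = 21*r^3 - 31*r^2 - 220*r + 32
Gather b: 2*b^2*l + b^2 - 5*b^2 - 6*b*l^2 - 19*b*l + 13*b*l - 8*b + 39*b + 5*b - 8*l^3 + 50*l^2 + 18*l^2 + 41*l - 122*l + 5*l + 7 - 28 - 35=b^2*(2*l - 4) + b*(-6*l^2 - 6*l + 36) - 8*l^3 + 68*l^2 - 76*l - 56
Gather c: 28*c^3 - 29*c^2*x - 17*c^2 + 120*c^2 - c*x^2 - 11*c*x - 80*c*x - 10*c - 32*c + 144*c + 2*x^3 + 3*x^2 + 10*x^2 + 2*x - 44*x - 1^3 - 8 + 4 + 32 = 28*c^3 + c^2*(103 - 29*x) + c*(-x^2 - 91*x + 102) + 2*x^3 + 13*x^2 - 42*x + 27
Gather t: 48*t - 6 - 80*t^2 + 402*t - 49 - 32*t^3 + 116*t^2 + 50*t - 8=-32*t^3 + 36*t^2 + 500*t - 63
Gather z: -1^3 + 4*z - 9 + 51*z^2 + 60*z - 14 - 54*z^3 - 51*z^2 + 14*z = -54*z^3 + 78*z - 24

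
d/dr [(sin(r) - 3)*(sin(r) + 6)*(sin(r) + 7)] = (3*sin(r)^2 + 20*sin(r) + 3)*cos(r)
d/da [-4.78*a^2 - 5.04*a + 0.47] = -9.56*a - 5.04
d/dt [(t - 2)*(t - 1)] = 2*t - 3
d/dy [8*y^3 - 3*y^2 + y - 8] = 24*y^2 - 6*y + 1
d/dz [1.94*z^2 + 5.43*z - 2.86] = 3.88*z + 5.43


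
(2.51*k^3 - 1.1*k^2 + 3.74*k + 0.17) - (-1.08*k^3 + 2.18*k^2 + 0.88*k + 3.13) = 3.59*k^3 - 3.28*k^2 + 2.86*k - 2.96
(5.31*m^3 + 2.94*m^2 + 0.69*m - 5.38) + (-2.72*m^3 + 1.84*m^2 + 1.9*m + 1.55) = 2.59*m^3 + 4.78*m^2 + 2.59*m - 3.83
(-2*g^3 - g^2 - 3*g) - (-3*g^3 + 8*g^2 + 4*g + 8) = g^3 - 9*g^2 - 7*g - 8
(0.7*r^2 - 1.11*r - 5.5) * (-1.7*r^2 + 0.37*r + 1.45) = -1.19*r^4 + 2.146*r^3 + 9.9543*r^2 - 3.6445*r - 7.975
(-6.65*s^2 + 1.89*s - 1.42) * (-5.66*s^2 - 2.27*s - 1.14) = 37.639*s^4 + 4.3981*s^3 + 11.3279*s^2 + 1.0688*s + 1.6188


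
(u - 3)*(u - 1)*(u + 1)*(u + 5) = u^4 + 2*u^3 - 16*u^2 - 2*u + 15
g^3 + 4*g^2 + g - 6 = (g - 1)*(g + 2)*(g + 3)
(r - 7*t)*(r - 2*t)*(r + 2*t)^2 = r^4 - 5*r^3*t - 18*r^2*t^2 + 20*r*t^3 + 56*t^4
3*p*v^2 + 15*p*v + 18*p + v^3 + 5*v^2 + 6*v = (3*p + v)*(v + 2)*(v + 3)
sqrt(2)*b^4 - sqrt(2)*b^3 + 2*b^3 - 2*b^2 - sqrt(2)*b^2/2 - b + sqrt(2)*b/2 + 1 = (b - 1)*(b - sqrt(2)/2)*(b + sqrt(2))*(sqrt(2)*b + 1)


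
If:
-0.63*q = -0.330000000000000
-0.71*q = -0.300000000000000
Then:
No Solution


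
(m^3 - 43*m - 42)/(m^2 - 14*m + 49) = (m^2 + 7*m + 6)/(m - 7)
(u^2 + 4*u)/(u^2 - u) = (u + 4)/(u - 1)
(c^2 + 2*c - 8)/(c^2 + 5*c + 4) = (c - 2)/(c + 1)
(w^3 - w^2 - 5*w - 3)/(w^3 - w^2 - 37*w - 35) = (w^2 - 2*w - 3)/(w^2 - 2*w - 35)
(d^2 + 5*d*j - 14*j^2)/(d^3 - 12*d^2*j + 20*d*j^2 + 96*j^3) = (d^2 + 5*d*j - 14*j^2)/(d^3 - 12*d^2*j + 20*d*j^2 + 96*j^3)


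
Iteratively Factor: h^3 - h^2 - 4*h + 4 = (h - 2)*(h^2 + h - 2) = (h - 2)*(h - 1)*(h + 2)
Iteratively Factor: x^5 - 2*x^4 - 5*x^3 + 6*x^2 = (x + 2)*(x^4 - 4*x^3 + 3*x^2) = (x - 1)*(x + 2)*(x^3 - 3*x^2) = (x - 3)*(x - 1)*(x + 2)*(x^2) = x*(x - 3)*(x - 1)*(x + 2)*(x)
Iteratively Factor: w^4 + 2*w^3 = (w)*(w^3 + 2*w^2) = w^2*(w^2 + 2*w) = w^2*(w + 2)*(w)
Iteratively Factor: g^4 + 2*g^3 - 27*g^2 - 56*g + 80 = (g - 5)*(g^3 + 7*g^2 + 8*g - 16) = (g - 5)*(g - 1)*(g^2 + 8*g + 16) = (g - 5)*(g - 1)*(g + 4)*(g + 4)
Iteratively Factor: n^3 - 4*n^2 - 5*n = (n)*(n^2 - 4*n - 5) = n*(n + 1)*(n - 5)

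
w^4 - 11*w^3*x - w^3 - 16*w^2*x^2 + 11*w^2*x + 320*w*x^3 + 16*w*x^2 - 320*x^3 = (w - 1)*(w - 8*x)^2*(w + 5*x)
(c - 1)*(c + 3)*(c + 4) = c^3 + 6*c^2 + 5*c - 12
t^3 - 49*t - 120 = (t - 8)*(t + 3)*(t + 5)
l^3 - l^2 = l^2*(l - 1)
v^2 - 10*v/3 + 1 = (v - 3)*(v - 1/3)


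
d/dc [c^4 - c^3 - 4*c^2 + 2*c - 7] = 4*c^3 - 3*c^2 - 8*c + 2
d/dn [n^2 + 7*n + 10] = 2*n + 7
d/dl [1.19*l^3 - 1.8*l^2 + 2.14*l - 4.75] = 3.57*l^2 - 3.6*l + 2.14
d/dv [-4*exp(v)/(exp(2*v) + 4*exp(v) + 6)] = 4*(exp(2*v) - 6)*exp(v)/(exp(4*v) + 8*exp(3*v) + 28*exp(2*v) + 48*exp(v) + 36)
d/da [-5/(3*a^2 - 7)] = 30*a/(3*a^2 - 7)^2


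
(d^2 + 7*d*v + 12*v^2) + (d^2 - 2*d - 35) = 2*d^2 + 7*d*v - 2*d + 12*v^2 - 35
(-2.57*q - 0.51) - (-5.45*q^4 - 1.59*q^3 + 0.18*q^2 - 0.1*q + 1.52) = 5.45*q^4 + 1.59*q^3 - 0.18*q^2 - 2.47*q - 2.03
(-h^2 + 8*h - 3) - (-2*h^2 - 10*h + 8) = h^2 + 18*h - 11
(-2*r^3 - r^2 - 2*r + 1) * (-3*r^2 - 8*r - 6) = 6*r^5 + 19*r^4 + 26*r^3 + 19*r^2 + 4*r - 6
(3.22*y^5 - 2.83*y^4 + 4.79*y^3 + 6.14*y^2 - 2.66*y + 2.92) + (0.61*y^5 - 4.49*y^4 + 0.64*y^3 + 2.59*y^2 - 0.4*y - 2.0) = 3.83*y^5 - 7.32*y^4 + 5.43*y^3 + 8.73*y^2 - 3.06*y + 0.92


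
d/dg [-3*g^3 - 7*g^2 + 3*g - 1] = -9*g^2 - 14*g + 3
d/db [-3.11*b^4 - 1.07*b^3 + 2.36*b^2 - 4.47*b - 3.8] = -12.44*b^3 - 3.21*b^2 + 4.72*b - 4.47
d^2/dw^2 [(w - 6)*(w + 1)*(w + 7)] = 6*w + 4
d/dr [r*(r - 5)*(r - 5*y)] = 3*r^2 - 10*r*y - 10*r + 25*y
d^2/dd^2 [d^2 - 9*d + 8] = 2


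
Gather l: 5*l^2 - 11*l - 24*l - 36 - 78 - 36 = 5*l^2 - 35*l - 150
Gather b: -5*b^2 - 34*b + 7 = -5*b^2 - 34*b + 7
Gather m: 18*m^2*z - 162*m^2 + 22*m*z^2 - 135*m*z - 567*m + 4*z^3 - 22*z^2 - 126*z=m^2*(18*z - 162) + m*(22*z^2 - 135*z - 567) + 4*z^3 - 22*z^2 - 126*z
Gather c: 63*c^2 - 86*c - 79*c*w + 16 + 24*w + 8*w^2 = 63*c^2 + c*(-79*w - 86) + 8*w^2 + 24*w + 16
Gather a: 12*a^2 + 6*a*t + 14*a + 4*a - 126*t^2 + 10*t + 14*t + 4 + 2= 12*a^2 + a*(6*t + 18) - 126*t^2 + 24*t + 6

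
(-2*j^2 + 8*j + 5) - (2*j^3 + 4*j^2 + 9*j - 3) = -2*j^3 - 6*j^2 - j + 8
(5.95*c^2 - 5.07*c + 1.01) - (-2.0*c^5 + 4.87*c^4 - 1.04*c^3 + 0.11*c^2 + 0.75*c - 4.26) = 2.0*c^5 - 4.87*c^4 + 1.04*c^3 + 5.84*c^2 - 5.82*c + 5.27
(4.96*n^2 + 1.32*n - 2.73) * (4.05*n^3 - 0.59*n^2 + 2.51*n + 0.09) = 20.088*n^5 + 2.4196*n^4 + 0.614299999999999*n^3 + 5.3703*n^2 - 6.7335*n - 0.2457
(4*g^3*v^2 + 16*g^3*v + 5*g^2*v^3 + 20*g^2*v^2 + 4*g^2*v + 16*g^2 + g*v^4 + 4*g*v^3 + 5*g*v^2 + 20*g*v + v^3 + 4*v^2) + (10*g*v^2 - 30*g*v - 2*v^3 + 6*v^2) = 4*g^3*v^2 + 16*g^3*v + 5*g^2*v^3 + 20*g^2*v^2 + 4*g^2*v + 16*g^2 + g*v^4 + 4*g*v^3 + 15*g*v^2 - 10*g*v - v^3 + 10*v^2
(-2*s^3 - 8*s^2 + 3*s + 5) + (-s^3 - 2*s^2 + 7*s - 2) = -3*s^3 - 10*s^2 + 10*s + 3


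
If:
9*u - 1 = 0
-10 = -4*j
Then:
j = 5/2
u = 1/9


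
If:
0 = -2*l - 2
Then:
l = -1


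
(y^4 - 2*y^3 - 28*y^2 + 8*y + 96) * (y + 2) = y^5 - 32*y^3 - 48*y^2 + 112*y + 192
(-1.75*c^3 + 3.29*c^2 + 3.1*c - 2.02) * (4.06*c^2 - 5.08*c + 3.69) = -7.105*c^5 + 22.2474*c^4 - 10.5847*c^3 - 11.8091*c^2 + 21.7006*c - 7.4538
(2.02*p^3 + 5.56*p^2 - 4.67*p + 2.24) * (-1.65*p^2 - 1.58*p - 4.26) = -3.333*p^5 - 12.3656*p^4 - 9.6845*p^3 - 20.003*p^2 + 16.355*p - 9.5424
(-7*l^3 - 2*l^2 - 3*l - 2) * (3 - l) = 7*l^4 - 19*l^3 - 3*l^2 - 7*l - 6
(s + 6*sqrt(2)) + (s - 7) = 2*s - 7 + 6*sqrt(2)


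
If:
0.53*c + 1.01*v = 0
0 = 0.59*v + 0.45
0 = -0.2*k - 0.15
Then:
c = 1.45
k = -0.75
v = -0.76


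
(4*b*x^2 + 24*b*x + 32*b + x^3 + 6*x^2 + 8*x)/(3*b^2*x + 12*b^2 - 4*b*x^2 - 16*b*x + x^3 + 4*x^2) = (4*b*x + 8*b + x^2 + 2*x)/(3*b^2 - 4*b*x + x^2)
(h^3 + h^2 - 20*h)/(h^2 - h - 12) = h*(h + 5)/(h + 3)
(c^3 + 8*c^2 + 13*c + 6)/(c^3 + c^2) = 1 + 7/c + 6/c^2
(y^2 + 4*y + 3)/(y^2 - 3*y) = (y^2 + 4*y + 3)/(y*(y - 3))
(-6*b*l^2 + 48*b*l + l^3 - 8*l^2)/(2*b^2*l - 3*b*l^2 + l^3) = (-6*b*l + 48*b + l^2 - 8*l)/(2*b^2 - 3*b*l + l^2)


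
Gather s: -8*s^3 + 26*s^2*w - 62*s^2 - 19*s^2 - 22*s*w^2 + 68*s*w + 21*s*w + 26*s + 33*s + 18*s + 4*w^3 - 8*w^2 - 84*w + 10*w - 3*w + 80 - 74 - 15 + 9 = -8*s^3 + s^2*(26*w - 81) + s*(-22*w^2 + 89*w + 77) + 4*w^3 - 8*w^2 - 77*w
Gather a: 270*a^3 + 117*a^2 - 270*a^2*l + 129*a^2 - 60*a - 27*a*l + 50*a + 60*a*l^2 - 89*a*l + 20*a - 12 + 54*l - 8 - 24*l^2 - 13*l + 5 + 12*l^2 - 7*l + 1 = 270*a^3 + a^2*(246 - 270*l) + a*(60*l^2 - 116*l + 10) - 12*l^2 + 34*l - 14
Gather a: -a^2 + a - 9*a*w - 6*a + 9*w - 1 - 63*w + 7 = -a^2 + a*(-9*w - 5) - 54*w + 6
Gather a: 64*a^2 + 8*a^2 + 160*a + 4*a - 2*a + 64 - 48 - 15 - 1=72*a^2 + 162*a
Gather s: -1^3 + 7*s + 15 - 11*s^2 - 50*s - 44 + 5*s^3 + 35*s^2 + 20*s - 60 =5*s^3 + 24*s^2 - 23*s - 90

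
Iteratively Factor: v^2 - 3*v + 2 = (v - 2)*(v - 1)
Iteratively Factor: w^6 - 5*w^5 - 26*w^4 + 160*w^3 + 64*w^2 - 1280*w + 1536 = (w - 4)*(w^5 - w^4 - 30*w^3 + 40*w^2 + 224*w - 384) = (w - 4)*(w + 4)*(w^4 - 5*w^3 - 10*w^2 + 80*w - 96) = (w - 4)^2*(w + 4)*(w^3 - w^2 - 14*w + 24) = (w - 4)^2*(w + 4)^2*(w^2 - 5*w + 6) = (w - 4)^2*(w - 3)*(w + 4)^2*(w - 2)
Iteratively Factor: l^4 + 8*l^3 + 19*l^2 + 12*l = (l)*(l^3 + 8*l^2 + 19*l + 12) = l*(l + 1)*(l^2 + 7*l + 12) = l*(l + 1)*(l + 4)*(l + 3)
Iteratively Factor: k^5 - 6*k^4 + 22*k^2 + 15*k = (k - 3)*(k^4 - 3*k^3 - 9*k^2 - 5*k) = (k - 5)*(k - 3)*(k^3 + 2*k^2 + k) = (k - 5)*(k - 3)*(k + 1)*(k^2 + k) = k*(k - 5)*(k - 3)*(k + 1)*(k + 1)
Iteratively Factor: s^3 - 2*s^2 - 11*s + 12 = (s + 3)*(s^2 - 5*s + 4) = (s - 4)*(s + 3)*(s - 1)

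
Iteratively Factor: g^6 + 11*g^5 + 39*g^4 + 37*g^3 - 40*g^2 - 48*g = (g - 1)*(g^5 + 12*g^4 + 51*g^3 + 88*g^2 + 48*g) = (g - 1)*(g + 4)*(g^4 + 8*g^3 + 19*g^2 + 12*g) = (g - 1)*(g + 3)*(g + 4)*(g^3 + 5*g^2 + 4*g) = (g - 1)*(g + 1)*(g + 3)*(g + 4)*(g^2 + 4*g) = g*(g - 1)*(g + 1)*(g + 3)*(g + 4)*(g + 4)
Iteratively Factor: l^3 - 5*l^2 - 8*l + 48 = (l - 4)*(l^2 - l - 12) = (l - 4)^2*(l + 3)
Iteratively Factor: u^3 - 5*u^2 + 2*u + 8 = (u - 4)*(u^2 - u - 2) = (u - 4)*(u - 2)*(u + 1)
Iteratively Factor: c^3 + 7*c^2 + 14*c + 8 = (c + 4)*(c^2 + 3*c + 2) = (c + 1)*(c + 4)*(c + 2)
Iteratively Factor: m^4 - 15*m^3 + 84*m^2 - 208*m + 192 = (m - 4)*(m^3 - 11*m^2 + 40*m - 48) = (m - 4)*(m - 3)*(m^2 - 8*m + 16) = (m - 4)^2*(m - 3)*(m - 4)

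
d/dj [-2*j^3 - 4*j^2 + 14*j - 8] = -6*j^2 - 8*j + 14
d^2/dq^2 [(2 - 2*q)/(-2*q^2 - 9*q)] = 4*(4*q^3 - 12*q^2 - 54*q - 81)/(q^3*(8*q^3 + 108*q^2 + 486*q + 729))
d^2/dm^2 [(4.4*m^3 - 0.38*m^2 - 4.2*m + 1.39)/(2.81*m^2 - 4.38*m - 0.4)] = (1.70530256582424e-13*m^4 + 103.032752*m^3 + 109.543554*m^2 - 126.747852*m + 71.052552)/(22.188041*m^6 - 103.754754*m^5 + 152.249172*m^4 - 54.488952*m^3 - 21.67248*m^2 - 2.1024*m - 0.064)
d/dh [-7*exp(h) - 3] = -7*exp(h)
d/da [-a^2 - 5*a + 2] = -2*a - 5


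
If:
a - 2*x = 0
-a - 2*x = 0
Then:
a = 0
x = 0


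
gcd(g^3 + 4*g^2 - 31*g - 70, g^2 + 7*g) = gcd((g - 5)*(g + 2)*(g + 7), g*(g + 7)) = g + 7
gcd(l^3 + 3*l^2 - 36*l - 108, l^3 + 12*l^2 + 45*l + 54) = l^2 + 9*l + 18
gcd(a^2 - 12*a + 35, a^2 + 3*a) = 1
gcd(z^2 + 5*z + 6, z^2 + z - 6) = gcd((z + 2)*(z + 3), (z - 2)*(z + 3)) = z + 3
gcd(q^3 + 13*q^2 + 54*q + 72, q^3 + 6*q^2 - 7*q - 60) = q + 4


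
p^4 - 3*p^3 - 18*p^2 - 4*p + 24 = (p - 6)*(p - 1)*(p + 2)^2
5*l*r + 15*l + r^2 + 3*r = (5*l + r)*(r + 3)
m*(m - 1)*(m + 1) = m^3 - m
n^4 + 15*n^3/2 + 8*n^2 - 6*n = n*(n - 1/2)*(n + 2)*(n + 6)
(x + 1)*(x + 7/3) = x^2 + 10*x/3 + 7/3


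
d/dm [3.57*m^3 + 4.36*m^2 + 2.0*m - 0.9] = 10.71*m^2 + 8.72*m + 2.0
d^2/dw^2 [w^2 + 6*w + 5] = 2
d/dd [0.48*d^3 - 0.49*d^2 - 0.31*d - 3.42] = 1.44*d^2 - 0.98*d - 0.31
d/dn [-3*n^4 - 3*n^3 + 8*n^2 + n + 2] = -12*n^3 - 9*n^2 + 16*n + 1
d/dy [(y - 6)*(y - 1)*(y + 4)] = 3*y^2 - 6*y - 22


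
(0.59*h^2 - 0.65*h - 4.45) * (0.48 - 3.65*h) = -2.1535*h^3 + 2.6557*h^2 + 15.9305*h - 2.136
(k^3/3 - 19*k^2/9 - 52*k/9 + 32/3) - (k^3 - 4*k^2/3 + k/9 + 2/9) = -2*k^3/3 - 7*k^2/9 - 53*k/9 + 94/9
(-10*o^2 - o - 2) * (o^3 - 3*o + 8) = -10*o^5 - o^4 + 28*o^3 - 77*o^2 - 2*o - 16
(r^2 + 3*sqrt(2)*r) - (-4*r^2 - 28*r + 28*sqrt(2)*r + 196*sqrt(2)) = 5*r^2 - 25*sqrt(2)*r + 28*r - 196*sqrt(2)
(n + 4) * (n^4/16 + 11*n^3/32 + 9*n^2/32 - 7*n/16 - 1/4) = n^5/16 + 19*n^4/32 + 53*n^3/32 + 11*n^2/16 - 2*n - 1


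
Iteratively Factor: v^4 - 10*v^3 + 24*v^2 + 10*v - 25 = (v + 1)*(v^3 - 11*v^2 + 35*v - 25) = (v - 5)*(v + 1)*(v^2 - 6*v + 5) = (v - 5)*(v - 1)*(v + 1)*(v - 5)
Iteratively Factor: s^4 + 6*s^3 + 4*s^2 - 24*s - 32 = (s + 2)*(s^3 + 4*s^2 - 4*s - 16) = (s - 2)*(s + 2)*(s^2 + 6*s + 8) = (s - 2)*(s + 2)^2*(s + 4)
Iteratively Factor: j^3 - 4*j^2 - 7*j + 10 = (j - 1)*(j^2 - 3*j - 10) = (j - 1)*(j + 2)*(j - 5)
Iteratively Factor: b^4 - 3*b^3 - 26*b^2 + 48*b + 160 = (b + 2)*(b^3 - 5*b^2 - 16*b + 80) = (b + 2)*(b + 4)*(b^2 - 9*b + 20) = (b - 4)*(b + 2)*(b + 4)*(b - 5)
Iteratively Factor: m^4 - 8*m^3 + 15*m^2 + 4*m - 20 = (m + 1)*(m^3 - 9*m^2 + 24*m - 20) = (m - 5)*(m + 1)*(m^2 - 4*m + 4) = (m - 5)*(m - 2)*(m + 1)*(m - 2)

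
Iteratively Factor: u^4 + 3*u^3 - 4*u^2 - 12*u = (u + 3)*(u^3 - 4*u) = (u + 2)*(u + 3)*(u^2 - 2*u) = (u - 2)*(u + 2)*(u + 3)*(u)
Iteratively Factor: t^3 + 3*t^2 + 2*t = (t)*(t^2 + 3*t + 2) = t*(t + 2)*(t + 1)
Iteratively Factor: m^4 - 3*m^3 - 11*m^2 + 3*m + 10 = (m + 1)*(m^3 - 4*m^2 - 7*m + 10) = (m - 1)*(m + 1)*(m^2 - 3*m - 10) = (m - 5)*(m - 1)*(m + 1)*(m + 2)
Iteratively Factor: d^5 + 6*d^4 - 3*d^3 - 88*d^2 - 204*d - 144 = (d + 2)*(d^4 + 4*d^3 - 11*d^2 - 66*d - 72) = (d - 4)*(d + 2)*(d^3 + 8*d^2 + 21*d + 18) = (d - 4)*(d + 2)^2*(d^2 + 6*d + 9) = (d - 4)*(d + 2)^2*(d + 3)*(d + 3)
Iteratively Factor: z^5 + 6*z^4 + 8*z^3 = (z)*(z^4 + 6*z^3 + 8*z^2) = z^2*(z^3 + 6*z^2 + 8*z) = z^2*(z + 2)*(z^2 + 4*z) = z^2*(z + 2)*(z + 4)*(z)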